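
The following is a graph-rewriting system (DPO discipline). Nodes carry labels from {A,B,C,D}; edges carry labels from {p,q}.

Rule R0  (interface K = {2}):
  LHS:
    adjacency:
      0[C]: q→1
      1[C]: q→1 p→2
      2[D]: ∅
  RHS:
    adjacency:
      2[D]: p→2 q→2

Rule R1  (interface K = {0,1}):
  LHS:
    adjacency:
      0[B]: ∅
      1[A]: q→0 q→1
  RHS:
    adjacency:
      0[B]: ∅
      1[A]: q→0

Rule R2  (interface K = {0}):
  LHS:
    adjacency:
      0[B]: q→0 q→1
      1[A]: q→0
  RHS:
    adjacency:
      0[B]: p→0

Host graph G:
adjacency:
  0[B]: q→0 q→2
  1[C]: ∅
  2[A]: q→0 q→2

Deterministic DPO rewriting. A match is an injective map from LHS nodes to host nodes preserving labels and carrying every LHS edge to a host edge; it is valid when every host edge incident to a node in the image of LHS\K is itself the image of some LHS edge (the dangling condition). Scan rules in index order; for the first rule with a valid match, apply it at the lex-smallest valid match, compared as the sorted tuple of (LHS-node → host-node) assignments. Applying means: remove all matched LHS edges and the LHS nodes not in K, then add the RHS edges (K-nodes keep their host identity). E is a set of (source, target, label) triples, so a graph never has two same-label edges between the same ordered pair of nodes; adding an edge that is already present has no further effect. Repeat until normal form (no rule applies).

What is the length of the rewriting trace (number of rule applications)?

start.  V:3 E:4  edges: 0-q->0 0-q->2 2-q->0 2-q->2
1. fire R1 via {0↦0, 1↦2}  →  V:3 E:3  edges: 0-q->0 0-q->2 2-q->0
2. fire R2 via {0↦0, 1↦2}  →  V:2 E:1  edges: 0-p->0
halt: no rule applies after step 2

Answer: 2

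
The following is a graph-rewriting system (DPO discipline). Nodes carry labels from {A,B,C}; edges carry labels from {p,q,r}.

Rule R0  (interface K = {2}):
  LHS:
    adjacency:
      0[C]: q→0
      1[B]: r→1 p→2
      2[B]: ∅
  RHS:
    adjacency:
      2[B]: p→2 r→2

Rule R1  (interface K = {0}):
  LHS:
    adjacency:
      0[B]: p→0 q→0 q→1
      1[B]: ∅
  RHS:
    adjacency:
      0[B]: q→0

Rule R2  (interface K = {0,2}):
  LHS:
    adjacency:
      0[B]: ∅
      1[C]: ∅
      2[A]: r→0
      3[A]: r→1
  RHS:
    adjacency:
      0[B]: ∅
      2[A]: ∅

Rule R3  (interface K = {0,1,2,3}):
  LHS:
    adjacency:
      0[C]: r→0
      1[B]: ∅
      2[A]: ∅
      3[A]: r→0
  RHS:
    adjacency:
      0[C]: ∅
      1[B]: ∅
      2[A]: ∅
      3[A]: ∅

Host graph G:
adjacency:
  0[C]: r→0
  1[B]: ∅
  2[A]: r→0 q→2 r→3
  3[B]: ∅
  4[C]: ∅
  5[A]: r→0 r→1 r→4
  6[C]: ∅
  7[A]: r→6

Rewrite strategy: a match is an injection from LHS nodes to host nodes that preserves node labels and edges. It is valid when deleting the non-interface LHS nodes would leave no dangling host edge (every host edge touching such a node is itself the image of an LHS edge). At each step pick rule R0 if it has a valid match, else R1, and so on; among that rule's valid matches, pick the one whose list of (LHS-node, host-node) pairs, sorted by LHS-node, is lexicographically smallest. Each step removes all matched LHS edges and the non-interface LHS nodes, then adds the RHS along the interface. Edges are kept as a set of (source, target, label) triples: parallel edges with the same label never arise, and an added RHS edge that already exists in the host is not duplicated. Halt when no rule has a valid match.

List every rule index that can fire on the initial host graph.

Answer: [R2,R3]

Derivation:
R0: no valid match — LHS pattern not found
R1: no valid match — LHS pattern not found
R2: 2 valid matches — {0↦1, 1↦6, 2↦5, 3↦7}, {0↦3, 1↦6, 2↦2, 3↦7}
R3: 8 valid matches — {0↦0, 1↦1, 2↦2, 3↦5}, {0↦0, 1↦1, 2↦5, 3↦2}, {0↦0, 1↦1, 2↦7, 3↦2} (+5 more)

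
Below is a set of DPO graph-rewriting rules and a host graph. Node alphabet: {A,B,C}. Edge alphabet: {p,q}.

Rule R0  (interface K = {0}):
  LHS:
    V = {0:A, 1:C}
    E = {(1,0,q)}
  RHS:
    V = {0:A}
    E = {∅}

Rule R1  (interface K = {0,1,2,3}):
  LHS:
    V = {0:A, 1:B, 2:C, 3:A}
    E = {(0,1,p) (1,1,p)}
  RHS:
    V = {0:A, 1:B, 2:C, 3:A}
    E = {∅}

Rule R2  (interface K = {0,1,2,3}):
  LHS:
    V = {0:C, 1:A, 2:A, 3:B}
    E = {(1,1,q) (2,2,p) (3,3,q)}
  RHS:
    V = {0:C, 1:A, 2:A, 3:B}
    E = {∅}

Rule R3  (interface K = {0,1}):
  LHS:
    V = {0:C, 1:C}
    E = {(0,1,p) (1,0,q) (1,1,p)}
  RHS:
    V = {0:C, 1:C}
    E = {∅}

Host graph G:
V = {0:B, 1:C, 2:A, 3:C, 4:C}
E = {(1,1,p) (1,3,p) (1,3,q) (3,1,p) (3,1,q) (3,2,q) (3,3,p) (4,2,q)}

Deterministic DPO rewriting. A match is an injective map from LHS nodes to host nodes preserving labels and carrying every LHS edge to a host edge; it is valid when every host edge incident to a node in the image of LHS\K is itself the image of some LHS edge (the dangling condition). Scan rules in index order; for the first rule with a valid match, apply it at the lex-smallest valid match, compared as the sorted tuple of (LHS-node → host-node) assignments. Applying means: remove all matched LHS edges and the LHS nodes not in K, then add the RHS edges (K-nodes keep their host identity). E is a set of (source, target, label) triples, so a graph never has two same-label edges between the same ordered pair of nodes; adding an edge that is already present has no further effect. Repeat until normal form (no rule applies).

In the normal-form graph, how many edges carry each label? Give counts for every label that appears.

initial: |V|=5 |E|=8  E = 1-p->1 1-p->3 1-q->3 3-p->1 3-q->1 3-q->2 3-p->3 4-q->2
step 1: apply R0 at {0↦2, 1↦4}  → |V|=4 |E|=7  E = 1-p->1 1-p->3 1-q->3 3-p->1 3-q->1 3-q->2 3-p->3
step 2: apply R3 at {0↦1, 1↦3}  → |V|=4 |E|=4  E = 1-p->1 1-q->3 3-p->1 3-q->2
step 3: apply R3 at {0↦3, 1↦1}  → |V|=4 |E|=1  E = 3-q->2
step 4: apply R0 at {0↦2, 1↦3}  → |V|=3 |E|=0  E = ∅
halt: no rule applies after step 4
NF edges: []

Answer: (no edges)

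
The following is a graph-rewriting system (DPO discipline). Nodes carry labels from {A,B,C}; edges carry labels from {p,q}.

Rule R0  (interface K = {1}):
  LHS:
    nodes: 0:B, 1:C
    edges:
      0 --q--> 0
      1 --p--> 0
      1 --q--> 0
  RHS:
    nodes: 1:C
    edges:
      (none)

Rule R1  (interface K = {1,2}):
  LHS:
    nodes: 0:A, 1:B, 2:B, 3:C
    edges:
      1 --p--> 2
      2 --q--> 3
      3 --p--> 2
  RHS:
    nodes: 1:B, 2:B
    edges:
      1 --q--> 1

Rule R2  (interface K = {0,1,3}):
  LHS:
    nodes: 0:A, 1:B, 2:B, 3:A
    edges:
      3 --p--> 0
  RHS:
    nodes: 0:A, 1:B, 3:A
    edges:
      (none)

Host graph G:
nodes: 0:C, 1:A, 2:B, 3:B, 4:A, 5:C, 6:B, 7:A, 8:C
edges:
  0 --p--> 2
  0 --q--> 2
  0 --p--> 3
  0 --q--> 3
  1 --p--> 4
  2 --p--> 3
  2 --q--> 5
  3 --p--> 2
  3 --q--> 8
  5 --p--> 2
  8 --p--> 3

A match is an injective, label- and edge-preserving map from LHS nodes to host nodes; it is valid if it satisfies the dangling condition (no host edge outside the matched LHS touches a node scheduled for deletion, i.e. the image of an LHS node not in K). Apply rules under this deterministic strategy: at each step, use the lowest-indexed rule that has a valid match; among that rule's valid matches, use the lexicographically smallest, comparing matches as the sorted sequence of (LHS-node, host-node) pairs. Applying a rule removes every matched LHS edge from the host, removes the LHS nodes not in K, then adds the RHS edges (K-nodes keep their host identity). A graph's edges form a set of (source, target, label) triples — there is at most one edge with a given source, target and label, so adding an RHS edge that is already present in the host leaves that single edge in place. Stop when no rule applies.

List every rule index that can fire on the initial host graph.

Answer: [R1,R2]

Derivation:
R0: no valid match — LHS pattern not found
R1: 2 valid matches — {0↦7, 1↦2, 2↦3, 3↦8}, {0↦7, 1↦3, 2↦2, 3↦5}
R2: 2 valid matches — {0↦4, 1↦2, 2↦6, 3↦1}, {0↦4, 1↦3, 2↦6, 3↦1}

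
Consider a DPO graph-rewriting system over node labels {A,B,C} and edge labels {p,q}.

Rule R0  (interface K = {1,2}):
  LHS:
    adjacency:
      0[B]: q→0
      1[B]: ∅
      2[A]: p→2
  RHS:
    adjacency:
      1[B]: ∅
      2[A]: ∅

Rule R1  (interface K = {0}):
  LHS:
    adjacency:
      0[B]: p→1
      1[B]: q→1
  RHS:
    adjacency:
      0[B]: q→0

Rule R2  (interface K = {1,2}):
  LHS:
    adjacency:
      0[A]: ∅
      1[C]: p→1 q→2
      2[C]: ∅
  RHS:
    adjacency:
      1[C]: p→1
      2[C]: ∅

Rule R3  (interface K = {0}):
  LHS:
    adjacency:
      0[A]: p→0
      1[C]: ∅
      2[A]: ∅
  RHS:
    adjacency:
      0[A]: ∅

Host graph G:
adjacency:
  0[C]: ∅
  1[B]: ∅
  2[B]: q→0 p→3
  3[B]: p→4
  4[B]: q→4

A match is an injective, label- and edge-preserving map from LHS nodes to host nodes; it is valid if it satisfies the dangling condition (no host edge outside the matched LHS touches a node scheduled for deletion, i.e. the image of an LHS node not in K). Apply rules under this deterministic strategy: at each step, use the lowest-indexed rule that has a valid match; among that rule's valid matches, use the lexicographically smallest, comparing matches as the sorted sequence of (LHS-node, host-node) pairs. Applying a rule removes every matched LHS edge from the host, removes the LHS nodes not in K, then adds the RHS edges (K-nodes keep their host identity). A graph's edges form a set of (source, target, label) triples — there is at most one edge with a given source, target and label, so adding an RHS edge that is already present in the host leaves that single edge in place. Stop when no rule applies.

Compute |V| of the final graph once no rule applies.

Answer: 3

Steps:
[0] host  ⇒  5 nodes, 4 edges  {2-q->0 2-p->3 3-p->4 4-q->4}
[1] R1 @ {0↦3, 1↦4}  ⇒  4 nodes, 3 edges  {2-q->0 2-p->3 3-q->3}
[2] R1 @ {0↦2, 1↦3}  ⇒  3 nodes, 2 edges  {2-q->0 2-q->2}
normal form: no rule applies after step 2
NF nodes: {0:C, 1:B, 2:B}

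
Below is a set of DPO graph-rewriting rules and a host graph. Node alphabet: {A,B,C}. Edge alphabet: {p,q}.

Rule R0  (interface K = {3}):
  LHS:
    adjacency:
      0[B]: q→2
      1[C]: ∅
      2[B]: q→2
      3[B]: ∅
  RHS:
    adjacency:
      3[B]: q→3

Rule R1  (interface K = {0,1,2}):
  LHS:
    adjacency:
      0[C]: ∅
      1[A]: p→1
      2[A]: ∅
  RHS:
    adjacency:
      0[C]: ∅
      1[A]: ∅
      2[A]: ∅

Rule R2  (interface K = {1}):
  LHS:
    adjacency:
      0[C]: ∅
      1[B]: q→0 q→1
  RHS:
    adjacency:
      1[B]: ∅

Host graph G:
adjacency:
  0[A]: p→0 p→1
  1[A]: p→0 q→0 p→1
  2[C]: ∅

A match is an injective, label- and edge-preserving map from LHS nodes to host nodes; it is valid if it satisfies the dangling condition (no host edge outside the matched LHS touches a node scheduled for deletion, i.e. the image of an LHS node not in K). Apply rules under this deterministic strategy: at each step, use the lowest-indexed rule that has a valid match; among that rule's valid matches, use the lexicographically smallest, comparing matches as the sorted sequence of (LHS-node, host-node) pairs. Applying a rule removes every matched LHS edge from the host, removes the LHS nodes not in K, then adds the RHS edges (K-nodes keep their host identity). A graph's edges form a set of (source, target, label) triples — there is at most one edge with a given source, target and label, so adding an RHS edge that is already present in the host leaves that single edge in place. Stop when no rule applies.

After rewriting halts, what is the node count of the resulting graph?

[0] host  ⇒  3 nodes, 5 edges  {0-p->0 0-p->1 1-p->0 1-q->0 1-p->1}
[1] R1 @ {0↦2, 1↦0, 2↦1}  ⇒  3 nodes, 4 edges  {0-p->1 1-p->0 1-q->0 1-p->1}
[2] R1 @ {0↦2, 1↦1, 2↦0}  ⇒  3 nodes, 3 edges  {0-p->1 1-p->0 1-q->0}
normal form: no rule applies after step 2
NF nodes: {0:A, 1:A, 2:C}

Answer: 3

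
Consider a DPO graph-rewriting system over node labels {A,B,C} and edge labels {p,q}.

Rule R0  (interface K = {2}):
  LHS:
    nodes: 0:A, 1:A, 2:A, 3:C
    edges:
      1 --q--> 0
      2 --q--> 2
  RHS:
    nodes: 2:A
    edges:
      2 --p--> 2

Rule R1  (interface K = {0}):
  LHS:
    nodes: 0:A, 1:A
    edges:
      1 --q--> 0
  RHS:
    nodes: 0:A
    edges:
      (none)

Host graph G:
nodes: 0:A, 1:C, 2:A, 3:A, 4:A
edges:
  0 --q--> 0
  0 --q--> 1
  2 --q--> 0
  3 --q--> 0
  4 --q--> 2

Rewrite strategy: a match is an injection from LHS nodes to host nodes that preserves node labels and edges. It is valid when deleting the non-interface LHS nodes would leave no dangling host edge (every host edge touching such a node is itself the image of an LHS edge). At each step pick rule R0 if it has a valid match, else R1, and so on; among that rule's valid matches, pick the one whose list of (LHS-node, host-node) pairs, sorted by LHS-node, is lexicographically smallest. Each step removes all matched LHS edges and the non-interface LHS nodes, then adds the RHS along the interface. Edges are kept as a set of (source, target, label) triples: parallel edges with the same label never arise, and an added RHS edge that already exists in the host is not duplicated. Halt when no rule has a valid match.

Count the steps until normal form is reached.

Answer: 3

Derivation:
start.  V:5 E:5  edges: 0-q->0 0-q->1 2-q->0 3-q->0 4-q->2
1. fire R1 via {0↦0, 1↦3}  →  V:4 E:4  edges: 0-q->0 0-q->1 2-q->0 4-q->2
2. fire R1 via {0↦2, 1↦4}  →  V:3 E:3  edges: 0-q->0 0-q->1 2-q->0
3. fire R1 via {0↦0, 1↦2}  →  V:2 E:2  edges: 0-q->0 0-q->1
normal form: no rule applies after step 3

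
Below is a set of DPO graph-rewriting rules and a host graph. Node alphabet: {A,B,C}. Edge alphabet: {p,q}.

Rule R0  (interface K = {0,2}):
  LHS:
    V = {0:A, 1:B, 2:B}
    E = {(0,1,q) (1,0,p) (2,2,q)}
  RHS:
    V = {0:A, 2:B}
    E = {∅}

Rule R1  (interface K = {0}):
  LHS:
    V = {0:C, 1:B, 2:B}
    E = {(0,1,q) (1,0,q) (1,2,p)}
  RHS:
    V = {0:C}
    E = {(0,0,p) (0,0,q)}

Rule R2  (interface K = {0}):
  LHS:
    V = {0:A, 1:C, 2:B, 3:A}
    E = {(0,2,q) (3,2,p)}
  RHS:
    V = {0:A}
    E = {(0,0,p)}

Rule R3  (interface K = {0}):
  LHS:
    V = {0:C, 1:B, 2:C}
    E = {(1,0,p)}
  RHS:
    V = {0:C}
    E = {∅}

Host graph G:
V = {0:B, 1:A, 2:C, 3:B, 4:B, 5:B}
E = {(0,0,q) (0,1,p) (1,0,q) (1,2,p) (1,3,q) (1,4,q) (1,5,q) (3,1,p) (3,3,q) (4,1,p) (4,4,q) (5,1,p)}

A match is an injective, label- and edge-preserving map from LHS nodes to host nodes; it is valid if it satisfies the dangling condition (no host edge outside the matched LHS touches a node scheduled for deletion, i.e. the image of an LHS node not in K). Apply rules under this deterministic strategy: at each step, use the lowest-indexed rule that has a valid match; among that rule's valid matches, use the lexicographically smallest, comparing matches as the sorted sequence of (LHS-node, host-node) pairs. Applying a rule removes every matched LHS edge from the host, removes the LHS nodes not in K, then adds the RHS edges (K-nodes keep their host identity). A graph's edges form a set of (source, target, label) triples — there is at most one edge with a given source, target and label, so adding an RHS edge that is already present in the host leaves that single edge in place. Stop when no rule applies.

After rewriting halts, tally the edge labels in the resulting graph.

Answer: p:2 q:1

Rewrite trace:
initial: |V|=6 |E|=12  E = 0-q->0 0-p->1 1-q->0 1-p->2 1-q->3 1-q->4 1-q->5 3-p->1 3-q->3 4-p->1 4-q->4 5-p->1
step 1: apply R0 at {0↦1, 1↦5, 2↦0}  → |V|=5 |E|=9  E = 0-p->1 1-q->0 1-p->2 1-q->3 1-q->4 3-p->1 3-q->3 4-p->1 4-q->4
step 2: apply R0 at {0↦1, 1↦0, 2↦3}  → |V|=4 |E|=6  E = 1-p->2 1-q->3 1-q->4 3-p->1 4-p->1 4-q->4
step 3: apply R0 at {0↦1, 1↦3, 2↦4}  → |V|=3 |E|=3  E = 1-p->2 1-q->4 4-p->1
halt: no rule applies after step 3
NF edges: [(1, 2, 'p'), (1, 4, 'q'), (4, 1, 'p')]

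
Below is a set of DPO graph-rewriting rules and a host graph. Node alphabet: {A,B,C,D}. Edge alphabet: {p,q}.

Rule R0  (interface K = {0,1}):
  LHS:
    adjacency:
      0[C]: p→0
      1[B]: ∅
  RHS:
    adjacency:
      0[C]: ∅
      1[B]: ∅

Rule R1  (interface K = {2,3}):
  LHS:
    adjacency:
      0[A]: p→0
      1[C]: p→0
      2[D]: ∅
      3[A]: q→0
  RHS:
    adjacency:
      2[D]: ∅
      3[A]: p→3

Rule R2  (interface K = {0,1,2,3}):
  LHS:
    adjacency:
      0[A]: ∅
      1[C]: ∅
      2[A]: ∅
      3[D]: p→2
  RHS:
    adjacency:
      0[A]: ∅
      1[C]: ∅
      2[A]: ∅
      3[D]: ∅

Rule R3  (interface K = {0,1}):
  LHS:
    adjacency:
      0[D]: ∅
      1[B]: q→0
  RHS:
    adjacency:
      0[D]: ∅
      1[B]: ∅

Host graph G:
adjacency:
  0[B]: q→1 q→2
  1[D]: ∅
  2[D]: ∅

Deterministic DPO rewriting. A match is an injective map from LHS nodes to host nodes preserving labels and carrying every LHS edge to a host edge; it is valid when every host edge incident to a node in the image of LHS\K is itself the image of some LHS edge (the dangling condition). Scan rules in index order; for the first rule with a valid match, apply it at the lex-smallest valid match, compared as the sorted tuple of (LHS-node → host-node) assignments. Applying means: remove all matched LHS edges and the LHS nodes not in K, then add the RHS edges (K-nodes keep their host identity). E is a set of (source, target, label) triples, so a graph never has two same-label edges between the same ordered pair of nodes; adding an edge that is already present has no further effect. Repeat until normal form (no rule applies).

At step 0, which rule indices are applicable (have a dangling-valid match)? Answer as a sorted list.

Answer: [R3]

Steps:
R0: no valid match — LHS pattern not found
R1: no valid match — LHS pattern not found
R2: no valid match — LHS pattern not found
R3: 2 valid matches — {0↦1, 1↦0}, {0↦2, 1↦0}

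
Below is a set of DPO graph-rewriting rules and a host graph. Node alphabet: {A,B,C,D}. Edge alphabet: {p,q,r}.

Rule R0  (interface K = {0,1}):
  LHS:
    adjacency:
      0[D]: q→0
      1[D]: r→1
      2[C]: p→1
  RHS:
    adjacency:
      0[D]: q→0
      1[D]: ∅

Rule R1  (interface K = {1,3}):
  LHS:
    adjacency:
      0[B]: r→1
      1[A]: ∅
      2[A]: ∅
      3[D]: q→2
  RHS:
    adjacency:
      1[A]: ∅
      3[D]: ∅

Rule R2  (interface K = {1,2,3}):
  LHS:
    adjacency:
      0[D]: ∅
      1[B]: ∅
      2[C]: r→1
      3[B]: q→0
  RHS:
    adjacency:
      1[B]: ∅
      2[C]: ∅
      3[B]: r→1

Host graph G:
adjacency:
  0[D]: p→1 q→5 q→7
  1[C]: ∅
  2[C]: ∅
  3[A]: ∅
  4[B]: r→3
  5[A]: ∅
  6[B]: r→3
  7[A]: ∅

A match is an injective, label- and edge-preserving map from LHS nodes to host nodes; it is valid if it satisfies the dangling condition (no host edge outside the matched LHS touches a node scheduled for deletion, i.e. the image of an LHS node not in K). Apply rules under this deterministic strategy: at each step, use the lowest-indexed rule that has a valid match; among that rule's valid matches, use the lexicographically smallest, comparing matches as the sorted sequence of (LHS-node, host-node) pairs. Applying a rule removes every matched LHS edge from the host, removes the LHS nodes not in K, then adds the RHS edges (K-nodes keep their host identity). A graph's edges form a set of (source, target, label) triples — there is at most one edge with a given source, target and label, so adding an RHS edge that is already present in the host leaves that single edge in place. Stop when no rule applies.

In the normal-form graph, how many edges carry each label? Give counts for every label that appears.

Answer: p:1

Steps:
start.  V:8 E:5  edges: 0-p->1 0-q->5 0-q->7 4-r->3 6-r->3
1. fire R1 via {0↦4, 1↦3, 2↦5, 3↦0}  →  V:6 E:3  edges: 0-p->1 0-q->7 6-r->3
2. fire R1 via {0↦6, 1↦3, 2↦7, 3↦0}  →  V:4 E:1  edges: 0-p->1
final graph: no rule applies after step 2
NF edges: [(0, 1, 'p')]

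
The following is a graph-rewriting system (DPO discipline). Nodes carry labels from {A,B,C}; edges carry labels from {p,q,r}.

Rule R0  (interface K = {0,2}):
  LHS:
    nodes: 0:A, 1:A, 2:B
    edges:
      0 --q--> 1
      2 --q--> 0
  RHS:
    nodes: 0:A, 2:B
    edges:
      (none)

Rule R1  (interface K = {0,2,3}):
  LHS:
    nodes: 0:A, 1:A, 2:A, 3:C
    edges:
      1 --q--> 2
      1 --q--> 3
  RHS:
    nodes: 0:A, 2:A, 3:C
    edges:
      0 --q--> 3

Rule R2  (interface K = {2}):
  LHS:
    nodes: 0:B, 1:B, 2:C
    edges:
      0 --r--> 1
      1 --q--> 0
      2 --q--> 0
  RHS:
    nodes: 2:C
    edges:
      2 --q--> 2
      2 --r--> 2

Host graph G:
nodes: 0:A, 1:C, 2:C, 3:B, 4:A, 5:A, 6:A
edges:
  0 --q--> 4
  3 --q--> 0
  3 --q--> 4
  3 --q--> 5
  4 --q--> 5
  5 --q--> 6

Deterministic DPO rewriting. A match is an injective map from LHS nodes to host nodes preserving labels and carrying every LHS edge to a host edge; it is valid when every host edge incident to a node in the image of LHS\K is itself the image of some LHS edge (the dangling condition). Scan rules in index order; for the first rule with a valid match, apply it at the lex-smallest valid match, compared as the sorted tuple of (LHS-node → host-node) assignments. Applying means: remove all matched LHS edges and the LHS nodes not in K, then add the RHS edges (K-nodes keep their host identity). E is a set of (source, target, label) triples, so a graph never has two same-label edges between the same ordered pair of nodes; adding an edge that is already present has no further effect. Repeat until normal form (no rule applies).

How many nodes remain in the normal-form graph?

Answer: 4

Rewrite trace:
initial: |V|=7 |E|=6  E = 0-q->4 3-q->0 3-q->4 3-q->5 4-q->5 5-q->6
step 1: apply R0 at {0↦5, 1↦6, 2↦3}  → |V|=6 |E|=4  E = 0-q->4 3-q->0 3-q->4 4-q->5
step 2: apply R0 at {0↦4, 1↦5, 2↦3}  → |V|=5 |E|=2  E = 0-q->4 3-q->0
step 3: apply R0 at {0↦0, 1↦4, 2↦3}  → |V|=4 |E|=0  E = ∅
halt: no rule applies after step 3
NF nodes: {0:A, 1:C, 2:C, 3:B}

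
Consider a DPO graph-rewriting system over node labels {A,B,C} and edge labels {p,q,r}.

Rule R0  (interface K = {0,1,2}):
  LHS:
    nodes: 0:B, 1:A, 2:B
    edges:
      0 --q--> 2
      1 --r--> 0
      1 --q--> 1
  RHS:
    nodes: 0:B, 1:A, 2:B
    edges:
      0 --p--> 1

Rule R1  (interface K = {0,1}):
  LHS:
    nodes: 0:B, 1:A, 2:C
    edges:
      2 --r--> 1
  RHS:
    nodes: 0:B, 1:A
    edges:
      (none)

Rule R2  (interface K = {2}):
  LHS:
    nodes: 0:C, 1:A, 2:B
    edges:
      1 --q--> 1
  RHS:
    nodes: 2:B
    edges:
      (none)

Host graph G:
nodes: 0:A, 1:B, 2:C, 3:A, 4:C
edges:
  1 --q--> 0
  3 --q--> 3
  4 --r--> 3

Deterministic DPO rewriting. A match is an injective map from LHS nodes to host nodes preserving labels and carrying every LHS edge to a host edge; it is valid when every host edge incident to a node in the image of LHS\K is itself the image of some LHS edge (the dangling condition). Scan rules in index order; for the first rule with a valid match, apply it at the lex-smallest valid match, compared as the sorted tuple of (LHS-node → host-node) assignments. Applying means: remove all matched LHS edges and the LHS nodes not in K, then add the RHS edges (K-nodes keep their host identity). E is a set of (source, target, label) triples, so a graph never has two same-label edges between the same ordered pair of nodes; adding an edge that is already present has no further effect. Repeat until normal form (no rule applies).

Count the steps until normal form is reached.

Answer: 2

Derivation:
initial: |V|=5 |E|=3  E = 1-q->0 3-q->3 4-r->3
step 1: apply R1 at {0↦1, 1↦3, 2↦4}  → |V|=4 |E|=2  E = 1-q->0 3-q->3
step 2: apply R2 at {0↦2, 1↦3, 2↦1}  → |V|=2 |E|=1  E = 1-q->0
halt: no rule applies after step 2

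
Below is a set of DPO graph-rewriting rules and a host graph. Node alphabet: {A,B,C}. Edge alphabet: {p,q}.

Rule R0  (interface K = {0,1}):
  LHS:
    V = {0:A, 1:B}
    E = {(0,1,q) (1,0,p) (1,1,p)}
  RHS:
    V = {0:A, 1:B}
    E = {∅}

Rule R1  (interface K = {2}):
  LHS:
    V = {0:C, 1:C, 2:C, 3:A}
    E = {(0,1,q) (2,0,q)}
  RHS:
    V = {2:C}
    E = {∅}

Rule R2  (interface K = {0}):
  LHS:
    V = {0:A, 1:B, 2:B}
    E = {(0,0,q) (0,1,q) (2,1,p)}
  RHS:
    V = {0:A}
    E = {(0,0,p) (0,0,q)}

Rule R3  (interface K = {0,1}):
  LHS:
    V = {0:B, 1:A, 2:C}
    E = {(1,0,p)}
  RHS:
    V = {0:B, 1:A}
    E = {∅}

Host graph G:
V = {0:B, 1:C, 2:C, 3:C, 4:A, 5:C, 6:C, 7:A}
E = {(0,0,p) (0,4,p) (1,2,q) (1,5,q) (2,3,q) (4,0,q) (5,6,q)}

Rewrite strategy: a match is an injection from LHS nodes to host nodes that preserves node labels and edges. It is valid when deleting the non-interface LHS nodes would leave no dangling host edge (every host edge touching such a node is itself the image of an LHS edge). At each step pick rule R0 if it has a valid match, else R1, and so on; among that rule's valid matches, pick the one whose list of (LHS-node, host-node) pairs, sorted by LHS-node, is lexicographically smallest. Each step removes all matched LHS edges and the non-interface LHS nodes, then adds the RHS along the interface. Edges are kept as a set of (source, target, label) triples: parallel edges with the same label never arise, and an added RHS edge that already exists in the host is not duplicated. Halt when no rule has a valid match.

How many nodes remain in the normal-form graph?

initial: |V|=8 |E|=7  E = 0-p->0 0-p->4 1-q->2 1-q->5 2-q->3 4-q->0 5-q->6
step 1: apply R0 at {0↦4, 1↦0}  → |V|=8 |E|=4  E = 1-q->2 1-q->5 2-q->3 5-q->6
step 2: apply R1 at {0↦2, 1↦3, 2↦1, 3↦4}  → |V|=5 |E|=2  E = 1-q->5 5-q->6
step 3: apply R1 at {0↦5, 1↦6, 2↦1, 3↦7}  → |V|=2 |E|=0  E = ∅
normal form: no rule applies after step 3
NF nodes: {0:B, 1:C}

Answer: 2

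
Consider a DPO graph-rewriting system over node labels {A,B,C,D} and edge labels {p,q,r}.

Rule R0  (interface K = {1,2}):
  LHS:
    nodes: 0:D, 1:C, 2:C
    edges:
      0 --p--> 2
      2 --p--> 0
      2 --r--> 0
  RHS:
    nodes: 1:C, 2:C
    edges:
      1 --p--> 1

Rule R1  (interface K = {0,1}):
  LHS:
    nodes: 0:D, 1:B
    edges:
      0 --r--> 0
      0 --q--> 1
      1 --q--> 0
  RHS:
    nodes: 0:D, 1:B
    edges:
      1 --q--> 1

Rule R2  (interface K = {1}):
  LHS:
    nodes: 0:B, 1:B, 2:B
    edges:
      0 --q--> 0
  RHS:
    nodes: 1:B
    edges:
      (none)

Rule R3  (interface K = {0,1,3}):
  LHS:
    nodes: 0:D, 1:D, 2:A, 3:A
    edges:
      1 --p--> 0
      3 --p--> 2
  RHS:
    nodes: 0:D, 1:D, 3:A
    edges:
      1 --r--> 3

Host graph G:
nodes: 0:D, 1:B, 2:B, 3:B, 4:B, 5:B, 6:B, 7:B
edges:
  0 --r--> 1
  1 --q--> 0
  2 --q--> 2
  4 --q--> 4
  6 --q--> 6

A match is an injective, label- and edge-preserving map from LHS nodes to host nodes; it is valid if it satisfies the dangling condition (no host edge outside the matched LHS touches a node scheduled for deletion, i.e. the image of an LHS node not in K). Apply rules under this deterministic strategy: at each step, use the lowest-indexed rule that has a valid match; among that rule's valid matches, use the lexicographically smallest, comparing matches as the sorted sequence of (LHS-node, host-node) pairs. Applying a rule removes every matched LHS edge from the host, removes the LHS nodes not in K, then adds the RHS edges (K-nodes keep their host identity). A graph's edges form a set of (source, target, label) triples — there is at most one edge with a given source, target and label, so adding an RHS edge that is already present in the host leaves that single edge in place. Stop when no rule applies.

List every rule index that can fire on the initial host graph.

R0: no valid match — LHS pattern not found
R1: no valid match — LHS pattern not found
R2: 45 valid matches — {0↦2, 1↦1, 2↦3}, {0↦2, 1↦1, 2↦5}, {0↦2, 1↦1, 2↦7} (+42 more)
R3: no valid match — LHS pattern not found

Answer: [R2]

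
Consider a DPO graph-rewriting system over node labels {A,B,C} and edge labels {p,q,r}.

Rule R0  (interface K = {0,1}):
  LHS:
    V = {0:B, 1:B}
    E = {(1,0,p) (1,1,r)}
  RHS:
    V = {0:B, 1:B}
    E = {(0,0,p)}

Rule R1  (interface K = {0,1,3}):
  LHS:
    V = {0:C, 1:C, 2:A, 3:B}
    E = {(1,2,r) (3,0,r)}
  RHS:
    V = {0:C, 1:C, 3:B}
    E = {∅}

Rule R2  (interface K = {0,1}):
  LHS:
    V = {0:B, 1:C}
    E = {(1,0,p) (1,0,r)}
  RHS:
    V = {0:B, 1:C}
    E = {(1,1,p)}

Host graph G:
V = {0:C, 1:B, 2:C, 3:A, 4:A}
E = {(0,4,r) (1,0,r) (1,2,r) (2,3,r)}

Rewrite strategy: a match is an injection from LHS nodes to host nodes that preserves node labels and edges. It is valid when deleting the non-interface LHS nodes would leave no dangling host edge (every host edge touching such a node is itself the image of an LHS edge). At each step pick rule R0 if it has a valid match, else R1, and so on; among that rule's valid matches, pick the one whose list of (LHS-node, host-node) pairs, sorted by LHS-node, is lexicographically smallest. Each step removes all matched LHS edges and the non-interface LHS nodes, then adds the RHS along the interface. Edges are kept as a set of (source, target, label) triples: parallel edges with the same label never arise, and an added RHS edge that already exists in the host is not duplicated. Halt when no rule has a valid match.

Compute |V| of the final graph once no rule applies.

initial: |V|=5 |E|=4  E = 0-r->4 1-r->0 1-r->2 2-r->3
step 1: apply R1 at {0↦0, 1↦2, 2↦3, 3↦1}  → |V|=4 |E|=2  E = 0-r->4 1-r->2
step 2: apply R1 at {0↦2, 1↦0, 2↦4, 3↦1}  → |V|=3 |E|=0  E = ∅
halt: no rule applies after step 2
NF nodes: {0:C, 1:B, 2:C}

Answer: 3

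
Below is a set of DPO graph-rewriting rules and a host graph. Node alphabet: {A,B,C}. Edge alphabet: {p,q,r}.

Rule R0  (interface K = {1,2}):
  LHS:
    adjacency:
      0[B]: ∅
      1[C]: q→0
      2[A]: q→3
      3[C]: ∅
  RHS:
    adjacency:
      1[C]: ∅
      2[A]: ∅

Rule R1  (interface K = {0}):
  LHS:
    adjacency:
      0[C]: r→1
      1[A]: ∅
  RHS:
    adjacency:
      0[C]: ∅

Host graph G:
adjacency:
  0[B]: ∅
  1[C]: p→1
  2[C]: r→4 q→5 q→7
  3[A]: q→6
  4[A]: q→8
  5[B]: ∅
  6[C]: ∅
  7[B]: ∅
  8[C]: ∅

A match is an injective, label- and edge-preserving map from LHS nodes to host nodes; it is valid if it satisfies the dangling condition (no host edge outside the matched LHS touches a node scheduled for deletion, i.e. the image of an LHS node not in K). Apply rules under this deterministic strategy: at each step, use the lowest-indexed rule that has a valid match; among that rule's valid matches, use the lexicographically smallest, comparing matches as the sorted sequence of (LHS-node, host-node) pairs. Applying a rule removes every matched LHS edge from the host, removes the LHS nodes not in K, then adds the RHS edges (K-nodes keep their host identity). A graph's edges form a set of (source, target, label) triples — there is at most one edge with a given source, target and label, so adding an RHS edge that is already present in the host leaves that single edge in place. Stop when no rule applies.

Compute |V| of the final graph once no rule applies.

Answer: 4

Derivation:
initial: |V|=9 |E|=6  E = 1-p->1 2-r->4 2-q->5 2-q->7 3-q->6 4-q->8
step 1: apply R0 at {0↦5, 1↦2, 2↦3, 3↦6}  → |V|=7 |E|=4  E = 1-p->1 2-r->4 2-q->7 4-q->8
step 2: apply R0 at {0↦7, 1↦2, 2↦4, 3↦8}  → |V|=5 |E|=2  E = 1-p->1 2-r->4
step 3: apply R1 at {0↦2, 1↦4}  → |V|=4 |E|=1  E = 1-p->1
final graph: no rule applies after step 3
NF nodes: {0:B, 1:C, 2:C, 3:A}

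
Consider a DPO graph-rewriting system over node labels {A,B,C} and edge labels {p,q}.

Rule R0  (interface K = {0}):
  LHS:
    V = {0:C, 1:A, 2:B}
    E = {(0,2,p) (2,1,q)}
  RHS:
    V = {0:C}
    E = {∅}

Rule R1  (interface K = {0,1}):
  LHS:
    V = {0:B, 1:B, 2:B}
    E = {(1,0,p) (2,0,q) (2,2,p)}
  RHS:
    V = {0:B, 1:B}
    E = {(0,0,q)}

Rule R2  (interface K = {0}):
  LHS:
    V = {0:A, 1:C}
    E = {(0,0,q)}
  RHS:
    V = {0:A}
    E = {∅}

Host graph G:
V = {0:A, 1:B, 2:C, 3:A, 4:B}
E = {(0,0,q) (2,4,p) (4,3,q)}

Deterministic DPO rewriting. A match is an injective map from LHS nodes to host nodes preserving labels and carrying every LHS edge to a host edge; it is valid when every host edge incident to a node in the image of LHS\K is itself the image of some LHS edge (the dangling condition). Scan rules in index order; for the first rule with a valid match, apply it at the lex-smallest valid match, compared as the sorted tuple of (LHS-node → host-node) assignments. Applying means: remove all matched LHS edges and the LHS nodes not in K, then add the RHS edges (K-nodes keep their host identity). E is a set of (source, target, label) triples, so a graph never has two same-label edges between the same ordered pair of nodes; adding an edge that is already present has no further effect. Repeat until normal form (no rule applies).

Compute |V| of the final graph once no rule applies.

Answer: 2

Rewrite trace:
start.  V:5 E:3  edges: 0-q->0 2-p->4 4-q->3
1. fire R0 via {0↦2, 1↦3, 2↦4}  →  V:3 E:1  edges: 0-q->0
2. fire R2 via {0↦0, 1↦2}  →  V:2 E:0  edges: ∅
final graph: no rule applies after step 2
NF nodes: {0:A, 1:B}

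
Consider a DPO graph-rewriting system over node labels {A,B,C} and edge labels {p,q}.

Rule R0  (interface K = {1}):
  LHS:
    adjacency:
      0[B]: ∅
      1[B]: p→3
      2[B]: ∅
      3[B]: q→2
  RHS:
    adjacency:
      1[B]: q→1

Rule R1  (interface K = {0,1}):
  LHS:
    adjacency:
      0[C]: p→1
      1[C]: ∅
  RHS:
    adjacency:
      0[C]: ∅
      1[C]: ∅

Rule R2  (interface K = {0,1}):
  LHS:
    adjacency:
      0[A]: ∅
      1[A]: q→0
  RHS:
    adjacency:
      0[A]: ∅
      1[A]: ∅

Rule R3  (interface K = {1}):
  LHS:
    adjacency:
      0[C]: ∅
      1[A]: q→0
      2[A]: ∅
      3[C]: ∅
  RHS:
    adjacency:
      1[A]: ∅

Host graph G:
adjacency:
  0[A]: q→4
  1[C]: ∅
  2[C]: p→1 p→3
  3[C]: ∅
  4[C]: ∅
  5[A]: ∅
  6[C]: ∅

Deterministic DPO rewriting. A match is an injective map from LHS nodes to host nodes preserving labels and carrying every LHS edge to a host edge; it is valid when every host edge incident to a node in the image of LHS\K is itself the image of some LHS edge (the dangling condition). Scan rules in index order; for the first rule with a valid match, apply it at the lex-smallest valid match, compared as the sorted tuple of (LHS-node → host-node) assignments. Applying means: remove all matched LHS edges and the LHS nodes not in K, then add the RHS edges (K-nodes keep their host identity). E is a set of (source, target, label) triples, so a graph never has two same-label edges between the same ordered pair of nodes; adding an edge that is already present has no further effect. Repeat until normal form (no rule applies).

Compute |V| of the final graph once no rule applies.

[0] host  ⇒  7 nodes, 3 edges  {0-q->4 2-p->1 2-p->3}
[1] R1 @ {0↦2, 1↦1}  ⇒  7 nodes, 2 edges  {0-q->4 2-p->3}
[2] R1 @ {0↦2, 1↦3}  ⇒  7 nodes, 1 edges  {0-q->4}
[3] R3 @ {0↦4, 1↦0, 2↦5, 3↦1}  ⇒  4 nodes, 0 edges  {∅}
normal form: no rule applies after step 3
NF nodes: {0:A, 2:C, 3:C, 6:C}

Answer: 4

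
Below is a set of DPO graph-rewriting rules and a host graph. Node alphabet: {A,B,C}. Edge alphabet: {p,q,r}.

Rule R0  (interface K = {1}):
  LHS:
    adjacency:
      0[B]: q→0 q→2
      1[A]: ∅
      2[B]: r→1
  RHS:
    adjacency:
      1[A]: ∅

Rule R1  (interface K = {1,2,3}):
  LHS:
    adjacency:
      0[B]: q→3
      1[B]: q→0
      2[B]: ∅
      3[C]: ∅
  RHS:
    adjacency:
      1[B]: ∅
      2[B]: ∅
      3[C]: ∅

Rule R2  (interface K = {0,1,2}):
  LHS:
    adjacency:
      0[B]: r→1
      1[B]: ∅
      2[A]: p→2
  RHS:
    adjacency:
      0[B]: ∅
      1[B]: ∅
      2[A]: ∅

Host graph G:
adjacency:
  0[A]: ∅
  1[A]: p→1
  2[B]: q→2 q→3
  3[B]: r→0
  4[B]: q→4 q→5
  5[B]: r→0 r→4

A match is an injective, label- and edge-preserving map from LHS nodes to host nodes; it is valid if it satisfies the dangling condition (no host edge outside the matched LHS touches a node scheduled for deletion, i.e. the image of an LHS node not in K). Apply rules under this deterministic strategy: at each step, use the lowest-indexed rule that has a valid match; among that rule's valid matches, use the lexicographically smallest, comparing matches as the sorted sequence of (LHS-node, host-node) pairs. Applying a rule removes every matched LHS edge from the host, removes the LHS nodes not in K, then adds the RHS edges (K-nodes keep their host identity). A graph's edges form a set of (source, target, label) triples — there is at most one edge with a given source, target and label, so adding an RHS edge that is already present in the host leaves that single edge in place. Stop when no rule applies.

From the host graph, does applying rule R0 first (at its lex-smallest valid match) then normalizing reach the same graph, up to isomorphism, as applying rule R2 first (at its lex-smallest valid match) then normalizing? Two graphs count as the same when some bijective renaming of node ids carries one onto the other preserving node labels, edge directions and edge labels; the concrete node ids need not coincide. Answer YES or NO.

Answer: YES

Rewrite trace:
branch R0-first: apply at {0↦2, 1↦0, 2↦3} → |E|=5, then 2 more step(s) → NF |V|=2 |E|=0 V={0:A, 1:A} E=∅
branch R2-first: apply at {0↦5, 1↦4, 2↦1} → |E|=6, then 2 more step(s) → NF |V|=2 |E|=0 V={0:A, 1:A} E=∅
graphs isomorphic (equal up to label-preserving node renaming)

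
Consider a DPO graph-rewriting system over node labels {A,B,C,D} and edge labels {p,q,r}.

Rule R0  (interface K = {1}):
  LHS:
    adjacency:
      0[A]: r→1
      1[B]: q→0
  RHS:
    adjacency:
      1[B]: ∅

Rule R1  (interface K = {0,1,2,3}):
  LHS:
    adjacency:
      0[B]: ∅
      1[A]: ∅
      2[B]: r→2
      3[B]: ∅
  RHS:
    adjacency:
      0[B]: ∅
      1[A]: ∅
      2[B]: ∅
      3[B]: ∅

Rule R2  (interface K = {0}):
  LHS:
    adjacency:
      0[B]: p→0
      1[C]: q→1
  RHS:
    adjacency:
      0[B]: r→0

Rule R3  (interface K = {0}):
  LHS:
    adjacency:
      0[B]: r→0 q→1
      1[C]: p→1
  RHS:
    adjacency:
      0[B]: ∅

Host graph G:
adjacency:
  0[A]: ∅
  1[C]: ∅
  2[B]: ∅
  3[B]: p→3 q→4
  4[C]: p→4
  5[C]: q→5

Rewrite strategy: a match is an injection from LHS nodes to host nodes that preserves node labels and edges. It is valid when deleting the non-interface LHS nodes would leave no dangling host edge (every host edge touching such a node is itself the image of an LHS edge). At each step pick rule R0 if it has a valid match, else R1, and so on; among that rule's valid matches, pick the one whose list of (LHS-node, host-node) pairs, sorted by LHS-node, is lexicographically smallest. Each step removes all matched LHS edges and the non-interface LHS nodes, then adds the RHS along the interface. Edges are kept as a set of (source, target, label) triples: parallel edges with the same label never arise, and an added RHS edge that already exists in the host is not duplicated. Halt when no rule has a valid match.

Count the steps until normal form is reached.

[0] host  ⇒  6 nodes, 4 edges  {3-p->3 3-q->4 4-p->4 5-q->5}
[1] R2 @ {0↦3, 1↦5}  ⇒  5 nodes, 3 edges  {3-r->3 3-q->4 4-p->4}
[2] R3 @ {0↦3, 1↦4}  ⇒  4 nodes, 0 edges  {∅}
normal form: no rule applies after step 2

Answer: 2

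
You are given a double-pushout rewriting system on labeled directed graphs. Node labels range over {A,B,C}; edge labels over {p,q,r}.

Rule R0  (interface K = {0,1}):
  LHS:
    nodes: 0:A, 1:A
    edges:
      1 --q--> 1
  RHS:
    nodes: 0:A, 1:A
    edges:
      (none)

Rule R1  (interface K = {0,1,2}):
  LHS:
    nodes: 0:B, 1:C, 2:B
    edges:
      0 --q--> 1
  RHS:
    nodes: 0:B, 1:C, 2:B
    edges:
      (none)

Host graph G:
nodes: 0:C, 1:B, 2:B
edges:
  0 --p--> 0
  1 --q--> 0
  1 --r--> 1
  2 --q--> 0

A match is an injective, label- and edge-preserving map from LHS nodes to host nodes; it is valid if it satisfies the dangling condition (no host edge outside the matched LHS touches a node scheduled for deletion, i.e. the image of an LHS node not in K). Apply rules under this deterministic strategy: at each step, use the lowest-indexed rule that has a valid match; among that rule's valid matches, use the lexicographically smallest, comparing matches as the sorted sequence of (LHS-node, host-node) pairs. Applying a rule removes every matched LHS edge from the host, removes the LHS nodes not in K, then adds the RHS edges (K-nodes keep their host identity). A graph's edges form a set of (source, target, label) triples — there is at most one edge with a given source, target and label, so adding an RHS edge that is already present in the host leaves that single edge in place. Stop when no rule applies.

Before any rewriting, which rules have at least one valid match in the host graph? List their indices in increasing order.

R0: no valid match — LHS pattern not found
R1: 2 valid matches — {0↦1, 1↦0, 2↦2}, {0↦2, 1↦0, 2↦1}

Answer: [R1]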